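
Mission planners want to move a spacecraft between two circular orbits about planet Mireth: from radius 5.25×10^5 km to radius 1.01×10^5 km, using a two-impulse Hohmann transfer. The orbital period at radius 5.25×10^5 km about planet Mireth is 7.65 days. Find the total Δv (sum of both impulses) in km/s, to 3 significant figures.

From Kepler's third law T² = 4π²r³/μ at r = 5.25×10^5 km, T = 7.65 days = 7.65 × 86400 s = 6.6096×10^5 s: μ = 4π²r³/T² = 1.30764×10^7 km³/s².
The Hohmann ellipse has a_t = (r₁ + r₂)/2 = 3.130×10^5 km.
Circular speed at r₁: v₁ = √(μ/r₁) = √(1.30764×10^7/5.250×10^5) = 4.991 km/s.
On the transfer ellipse at r₁, v² = μ(2/r − 1/a) gives v_a = √[μ(2/r₁ − 1/a_t)] = 2.835 km/s.
First burn Δv₁ = |v_a − v₁| = 2.156 km/s.
At r₂, v₂ = √(μ/r₂) = 11.378 km/s.
Transfer-orbit speed at r₂: v_p = √[μ(2/r₂ − 1/a_t)] = 14.736 km/s.
Second burn Δv₂ = |v₂ − v_p| = 3.358 km/s.
Δv = Δv₁ + Δv₂ = 2.156 + 3.358 = 5.514 km/s.

Δv = 5.51 km/s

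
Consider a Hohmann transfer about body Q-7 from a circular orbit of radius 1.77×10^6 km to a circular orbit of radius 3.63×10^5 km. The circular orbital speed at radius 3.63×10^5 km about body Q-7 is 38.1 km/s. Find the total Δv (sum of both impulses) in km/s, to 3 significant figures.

From the circular-orbit relation v² = μ/r at r = 3.63×10^5 km: μ = v²r = (38.1)² × 3.63×10^5 = 5.26934×10^8 km³/s².
The Hohmann ellipse has a_t = (r₁ + r₂)/2 = 1.0665×10^6 km.
Circular speed at r₁: v₁ = √(μ/r₁) = √(5.26934×10^8/1.770×10^6) = 17.254 km/s.
On the transfer ellipse at r₁, vis-viva equation gives v_a = √[μ(2/r₁ − 1/a_t)] = 10.066 km/s.
First burn Δv₁ = |v_a − v₁| = 7.188 km/s.
At r₂, v₂ = √(μ/r₂) = 38.10 km/s.
Transfer-orbit speed at r₂: v_p = √[μ(2/r₂ − 1/a_t)] = 49.08 km/s.
Second burn Δv₂ = |v₂ − v_p| = 10.98 km/s.
Δv = Δv₁ + Δv₂ = 7.188 + 10.98 = 18.17 km/s.

Δv = 18.2 km/s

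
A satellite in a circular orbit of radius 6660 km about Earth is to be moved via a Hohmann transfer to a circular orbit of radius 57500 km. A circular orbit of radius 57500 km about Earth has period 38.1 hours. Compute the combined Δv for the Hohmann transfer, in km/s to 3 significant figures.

Δv = 4.06 km/s

From Kepler's third law T² = 4π²r³/μ at r = 57500 km, T = 38.1 hours = 38.1 × 3600 s = 1.3716×10^5 s: μ = 4π²r³/T² = 3.98941×10^5 km³/s².
Semi-major axis of the transfer orbit: a_t = (6660 + 57500)/2 = 32080 km.
At r₁ the circular-orbit speed is v₁ = √(μ/r₁) = 7.7396 km/s.
On the transfer ellipse at r₁, vis-viva equation gives v_p = √[μ(2/r₁ − 1/a_t)] = 10.362 km/s.
First burn Δv₁ = |v_p − v₁| = 2.622 km/s.
At r₂, v₂ = √(μ/r₂) = 2.634 km/s.
Transfer-orbit speed at r₂: v_a = √[μ(2/r₂ − 1/a_t)] = 1.200 km/s.
Second burn Δv₂ = |v₂ − v_a| = 1.434 km/s.
Δv = Δv₁ + Δv₂ = 2.622 + 1.434 = 4.056 km/s.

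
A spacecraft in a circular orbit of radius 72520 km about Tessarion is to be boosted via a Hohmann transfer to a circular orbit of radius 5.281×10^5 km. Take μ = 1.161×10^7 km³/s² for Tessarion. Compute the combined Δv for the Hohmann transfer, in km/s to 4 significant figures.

Δv = 6.511 km/s

Transfer-ellipse semi-major axis a_t = (r₁ + r₂)/2 = (72520 + 5.281×10^5)/2 = 3.0031×10^5 km.
Circular speed at r₁: v₁ = √(μ/r₁) = √(1.161×10^7/72520) = 12.653 km/s.
On the transfer ellipse at r₁, v² = μ(2/r − 1/a) gives v_p = √[μ(2/r₁ − 1/a_t)] = 16.779 km/s.
First burn Δv₁ = |v_p − v₁| = 4.126 km/s.
Circular speed at r₂: v₂ = √(μ/r₂) = 4.689 km/s.
Transfer-orbit speed at r₂: v_a = √[μ(2/r₂ − 1/a_t)] = 2.304 km/s.
Second burn Δv₂ = |v₂ − v_a| = 2.385 km/s.
Total Δv = Δv₁ + Δv₂ = 6.511 km/s.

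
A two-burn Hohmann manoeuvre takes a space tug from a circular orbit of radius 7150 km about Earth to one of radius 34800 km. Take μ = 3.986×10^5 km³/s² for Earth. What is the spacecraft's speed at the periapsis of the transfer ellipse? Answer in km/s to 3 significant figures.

v = 9.62 km/s

The Hohmann ellipse has a_t = (r₁ + r₂)/2 = 20975 km.
At periapsis, r = 7150 km.
Vis-viva: v = √[μ(2/r − 1/a_t)] = √[3.986×10^5 × (2/7150 − 1/20975)] = 9.617 km/s.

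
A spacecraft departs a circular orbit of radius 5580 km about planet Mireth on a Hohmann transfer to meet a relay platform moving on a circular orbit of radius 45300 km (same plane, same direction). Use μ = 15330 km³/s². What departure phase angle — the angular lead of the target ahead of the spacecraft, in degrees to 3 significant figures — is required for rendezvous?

φ = 104°

Semi-major axis of the transfer orbit: a_t = (5580 + 45300)/2 = 25440 km.
The half-period of the transfer ellipse is t = π√(a_t³/μ) = 1.0296×10^5 s.
The target's mean motion on its circular orbit is ω₂ = √(μ/r₂³) = 1.2842×10^-5 rad/s.
Angle swept by the target during transfer: ω₂·t = 1.322 rad = 75.75°.
The spacecraft traverses 180° on the transfer ellipse, so the target must lead by 180° − 75.75° = 104°.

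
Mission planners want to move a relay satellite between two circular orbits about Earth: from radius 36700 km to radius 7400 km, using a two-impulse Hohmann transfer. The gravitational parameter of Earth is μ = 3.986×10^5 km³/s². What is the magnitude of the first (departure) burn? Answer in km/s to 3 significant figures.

Δv₁ = 1.39 km/s

Semi-major axis of the transfer orbit: a_t = (36700 + 7400)/2 = 22050 km.
On the circular orbit at r = 36700 km, v_c = √(μ/r) = 3.2956 km/s.
Vis-viva on the transfer ellipse at r = 36700 km gives v_t = √[μ(2/r − 1/a_t)] = 1.9092 km/s.
Δv₁ = |v_t − v_c| = |1.9092 − 3.2956| = 1.386 km/s.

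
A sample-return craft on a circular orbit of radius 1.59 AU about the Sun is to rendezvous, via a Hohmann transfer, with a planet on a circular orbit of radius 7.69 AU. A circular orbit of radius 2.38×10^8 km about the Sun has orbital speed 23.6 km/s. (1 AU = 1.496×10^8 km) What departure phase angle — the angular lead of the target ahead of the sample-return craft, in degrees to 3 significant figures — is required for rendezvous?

φ = 95.6°

From the circular-orbit relation v² = μ/r at r = 2.38×10^8 km: μ = v²r = (23.6)² × 2.38×10^8 = 1.32556×10^11 km³/s².
In km: r₁ = 1.59 × 1.496×10^8 = 2.37864×10^8 km; r₂ = 7.69 × 1.496×10^8 = 1.150424×10^9 km.
The Hohmann ellipse has a_t = (r₁ + r₂)/2 = 6.94144×10^8 km.
Transfer time t = π√(a_t³/μ) = 1.578×10^8 s.
The target's mean motion on its circular orbit is ω₂ = √(μ/r₂³) = 9.331×10^-9 rad/s.
Angle swept by the target during transfer: ω₂·t = 1.4724 rad = 84.36°.
The sample-return craft traverses 180° on the transfer ellipse, so the target must lead by 180° − 84.36° = 95.6°.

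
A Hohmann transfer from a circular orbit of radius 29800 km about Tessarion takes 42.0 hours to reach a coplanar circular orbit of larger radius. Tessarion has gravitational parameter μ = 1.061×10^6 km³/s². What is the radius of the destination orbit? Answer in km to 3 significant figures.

Transfer time t = 42.0 hours = 1.512×10^5 s, and t = π√(a_t³/μ).
So a_t = (μ t²/π²)^(1/3) = (1.061×10^6 × (1.512×10^5)² / π²)^(1/3) = 1.3495×10^5 km.
Since a_t = (r₁ + r₂)/2, r₂ = 2a_t − r₁ = 2×1.3495×10^5 − 29800 = 2.401×10^5 km.

r₂ = 2.40×10^5 km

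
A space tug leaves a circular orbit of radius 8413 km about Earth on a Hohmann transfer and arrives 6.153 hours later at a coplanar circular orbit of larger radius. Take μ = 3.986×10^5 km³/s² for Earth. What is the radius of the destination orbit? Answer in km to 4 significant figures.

Transfer time t = 6.153 hours = 22150.8 s, and t = π√(a_t³/μ).
So a_t = (μ t²/π²)^(1/3) = (3.986×10^5 × (22150.8)² / π²)^(1/3) = 27061 km.
Since a_t = (r₁ + r₂)/2, r₂ = 2a_t − r₁ = 2×27061 − 8413 = 45709 km.

r₂ = 45710 km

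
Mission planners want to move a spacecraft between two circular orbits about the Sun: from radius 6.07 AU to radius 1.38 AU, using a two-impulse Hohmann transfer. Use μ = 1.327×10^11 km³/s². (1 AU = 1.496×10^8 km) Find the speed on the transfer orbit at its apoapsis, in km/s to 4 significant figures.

v = 7.358 km/s

In km: r₁ = 6.07 × 1.496×10^8 = 9.08072×10^8 km; r₂ = 1.38 × 1.496×10^8 = 2.06448×10^8 km.
The Hohmann ellipse has a_t = (r₁ + r₂)/2 = 5.5726×10^8 km.
At apoapsis, r = 9.08072×10^8 km.
Applying v² = μ(2/r − 1/a_t): v = 7.358 km/s.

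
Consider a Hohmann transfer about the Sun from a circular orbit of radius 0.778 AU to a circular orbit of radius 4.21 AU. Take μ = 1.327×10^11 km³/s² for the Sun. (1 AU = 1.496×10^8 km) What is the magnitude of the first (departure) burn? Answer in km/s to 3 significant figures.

In km: r₁ = 0.778 × 1.496×10^8 = 1.163888×10^8 km; r₂ = 4.21 × 1.496×10^8 = 6.29816×10^8 km.
Transfer-ellipse semi-major axis a_t = (r₁ + r₂)/2 = (1.163888×10^8 + 6.29816×10^8)/2 = 3.731024×10^8 km.
On the circular orbit at r = 1.163888×10^8 km, v_c = √(μ/r) = 33.77 km/s.
Vis-viva on the transfer ellipse at r = 1.163888×10^8 km gives v_t = √[μ(2/r − 1/a_t)] = 43.87 km/s.
Δv₁ = |v_t − v_c| = |43.87 − 33.77| = 10.10 km/s.

Δv₁ = 10.1 km/s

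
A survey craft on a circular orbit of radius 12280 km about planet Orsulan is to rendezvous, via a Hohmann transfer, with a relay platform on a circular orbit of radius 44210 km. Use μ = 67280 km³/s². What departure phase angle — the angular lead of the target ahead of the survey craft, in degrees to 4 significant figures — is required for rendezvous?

φ = 88.08°

Transfer-ellipse semi-major axis a_t = (r₁ + r₂)/2 = (12280 + 44210)/2 = 28245 km.
Transfer time t = π√(a_t³/μ) = 57494 s.
Target angular speed ω₂ = √(μ/r₂³) = 2.7904×10^-5 rad/s.
Angle swept by the target during transfer: ω₂·t = 1.6043 rad = 91.92°.
Arrival is 180° from departure on the ellipse, so φ = 180° − 91.92° = 88.08°.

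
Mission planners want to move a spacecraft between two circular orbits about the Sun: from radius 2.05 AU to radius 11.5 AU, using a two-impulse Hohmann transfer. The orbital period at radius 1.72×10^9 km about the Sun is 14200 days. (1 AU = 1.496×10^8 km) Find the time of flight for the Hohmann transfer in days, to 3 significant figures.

From Kepler's third law T² = 4π²r³/μ at r = 1.72×10^9 km, T = 14200 days = 14200 × 86400 s = 1.22688×10^9 s: μ = 4π²r³/T² = 1.33457×10^11 km³/s².
In km: r₁ = 2.05 × 1.496×10^8 = 3.0668×10^8 km; r₂ = 11.5 × 1.496×10^8 = 1.7204×10^9 km.
Semi-major axis of the transfer orbit: a_t = (3.0668×10^8 + 1.7204×10^9)/2 = 1.01354×10^9 km.
Half the transfer-orbit period gives t = π√(a_t³/μ) = 2.775×10^8 s.
Converting: 2.775×10^8 s ÷ 86400 s/day = 3210 days.

t = 3210 days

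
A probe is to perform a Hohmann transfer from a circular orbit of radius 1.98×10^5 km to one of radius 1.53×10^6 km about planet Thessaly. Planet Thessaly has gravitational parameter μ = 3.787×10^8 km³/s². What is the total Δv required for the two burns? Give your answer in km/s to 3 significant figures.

Δv = 22.7 km/s

The Hohmann ellipse has a_t = (r₁ + r₂)/2 = 8.640×10^5 km.
At r₁ the circular-orbit speed is v₁ = √(μ/r₁) = 43.7336 km/s.
On the transfer ellipse at r₁, v² = μ(2/r − 1/a) gives v_p = √[μ(2/r₁ − 1/a_t)] = 58.1974 km/s.
First burn Δv₁ = |v_p − v₁| = 14.464 km/s.
At r₂, v₂ = √(μ/r₂) = 15.73265 km/s.
Transfer-orbit speed at r₂: v_a = √[μ(2/r₂ − 1/a_t)] = 7.531434 km/s.
Second burn Δv₂ = |v₂ − v_a| = 8.2012 km/s.
Total Δv = Δv₁ + Δv₂ = 22.67 km/s.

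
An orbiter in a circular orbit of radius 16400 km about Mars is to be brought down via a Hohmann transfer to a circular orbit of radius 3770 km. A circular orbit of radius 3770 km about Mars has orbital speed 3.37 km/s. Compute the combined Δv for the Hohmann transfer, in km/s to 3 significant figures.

From the circular-orbit relation v² = μ/r at r = 3770 km: μ = v²r = (3.37)² × 3770 = 42815.5 km³/s².
Transfer-ellipse semi-major axis a_t = (r₁ + r₂)/2 = (16400 + 3770)/2 = 10085 km.
Circular speed at r₁: v₁ = √(μ/r₁) = √(42815.5/16400) = 1.6158 km/s.
Transfer-orbit speed at r₁ (v² = μ(2/r − 1/a)): v_a = √[μ(2/r₁ − 1/a_t)] = 0.98790 km/s.
First burn Δv₁ = |v_a − v₁| = 0.6279 km/s.
Circular speed at r₂: v₂ = √(μ/r₂) = 3.3700 km/s.
Transfer-orbit speed at r₂: v_p = √[μ(2/r₂ − 1/a_t)] = 4.2975 km/s.
Second burn Δv₂ = |v₂ − v_p| = 0.9275 km/s.
Δv = Δv₁ + Δv₂ = 0.6279 + 0.9275 = 1.555 km/s.

Δv = 1.56 km/s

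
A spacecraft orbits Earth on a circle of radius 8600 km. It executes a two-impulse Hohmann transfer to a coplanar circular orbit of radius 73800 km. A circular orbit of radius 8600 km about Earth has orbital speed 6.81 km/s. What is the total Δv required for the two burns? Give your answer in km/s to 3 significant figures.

Δv = 3.57 km/s

From the circular-orbit relation v² = μ/r at r = 8600 km: μ = v²r = (6.81)² × 8600 = 3.98834×10^5 km³/s².
Transfer-ellipse semi-major axis a_t = (r₁ + r₂)/2 = (8600 + 73800)/2 = 41200 km.
At r₁ the circular-orbit speed is v₁ = √(μ/r₁) = 6.810 km/s.
Transfer-orbit speed at r₁ (vis-viva): v_p = √[μ(2/r₁ − 1/a_t)] = 9.114 km/s.
First burn Δv₁ = |v_p − v₁| = 2.304 km/s.
At r₂, v₂ = √(μ/r₂) = 2.325 km/s.
Transfer-orbit speed at r₂: v_a = √[μ(2/r₂ − 1/a_t)] = 1.062 km/s.
Second burn Δv₂ = |v₂ − v_a| = 1.263 km/s.
Δv = Δv₁ + Δv₂ = 2.304 + 1.263 = 3.567 km/s.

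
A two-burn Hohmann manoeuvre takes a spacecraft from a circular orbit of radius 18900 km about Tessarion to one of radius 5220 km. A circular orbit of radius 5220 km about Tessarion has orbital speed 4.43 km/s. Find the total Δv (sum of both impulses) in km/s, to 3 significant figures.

From the circular-orbit relation v² = μ/r at r = 5220 km: μ = v²r = (4.43)² × 5220 = 1.02442×10^5 km³/s².
Semi-major axis of the transfer orbit: a_t = (18900 + 5220)/2 = 12060 km.
At r₁ the circular-orbit speed is v₁ = √(μ/r₁) = 2.3281 km/s.
On the transfer ellipse at r₁, vis-viva gives v_a = √[μ(2/r₁ − 1/a_t)] = 1.5317 km/s.
First burn Δv₁ = |v_a − v₁| = 0.7964 km/s.
At r₂, v₂ = √(μ/r₂) = 4.430 km/s.
Transfer-orbit speed at r₂: v_p = √[μ(2/r₂ − 1/a_t)] = 5.546 km/s.
Second burn Δv₂ = |v₂ − v_p| = 1.116 km/s.
Δv = Δv₁ + Δv₂ = 0.7964 + 1.116 = 1.912 km/s.

Δv = 1.91 km/s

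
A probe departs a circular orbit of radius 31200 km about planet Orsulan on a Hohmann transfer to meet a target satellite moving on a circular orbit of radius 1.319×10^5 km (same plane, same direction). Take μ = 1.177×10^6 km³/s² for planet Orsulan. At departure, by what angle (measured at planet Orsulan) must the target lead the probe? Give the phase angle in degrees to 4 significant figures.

Semi-major axis of the transfer orbit: a_t = (31200 + 1.319×10^5)/2 = 81550 km.
Transfer time t = π√(a_t³/μ) = 67437 s.
Target angular speed ω₂ = √(μ/r₂³) = 2.2648×10^-5 rad/s.
Angle swept by the target during transfer: ω₂·t = 1.5273 rad = 87.51°.
The probe traverses 180° on the transfer ellipse, so the target must lead by 180° − 87.51° = 92.49°.

φ = 92.49°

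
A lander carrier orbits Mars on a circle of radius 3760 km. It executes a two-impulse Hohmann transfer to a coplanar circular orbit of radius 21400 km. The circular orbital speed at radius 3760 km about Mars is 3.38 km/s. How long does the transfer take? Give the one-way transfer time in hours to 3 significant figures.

From the circular-orbit relation v² = μ/r at r = 3760 km: μ = v²r = (3.38)² × 3760 = 42955.7 km³/s².
Transfer-ellipse semi-major axis a_t = (r₁ + r₂)/2 = (3760 + 21400)/2 = 12580 km.
By Kepler's third law the transfer-orbit period is T = 2π√(a_t³/μ), so t = T/2 = 21390 s.
Converting: 21390 s ÷ 3600 s/hour = 5.94 hours.

t = 5.94 hours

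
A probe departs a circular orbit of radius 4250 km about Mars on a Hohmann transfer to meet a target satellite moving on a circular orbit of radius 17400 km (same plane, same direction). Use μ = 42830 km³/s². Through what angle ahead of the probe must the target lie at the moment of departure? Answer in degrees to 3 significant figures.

Semi-major axis of the transfer orbit: a_t = (4250 + 17400)/2 = 10825 km.
The half-period of the transfer ellipse is t = π√(a_t³/μ) = 17097 s.
The target's mean motion on its circular orbit is ω₂ = √(μ/r₂³) = 9.0168×10^-5 rad/s.
Angle swept by the target during transfer: ω₂·t = 1.5416 rad = 88.33°.
The probe traverses 180° on the transfer ellipse, so the target must lead by 180° − 88.33° = 91.7°.

φ = 91.7°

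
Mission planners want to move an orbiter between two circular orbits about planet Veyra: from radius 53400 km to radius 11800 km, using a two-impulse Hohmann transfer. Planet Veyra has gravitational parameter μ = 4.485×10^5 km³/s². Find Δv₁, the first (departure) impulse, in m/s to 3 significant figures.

Δv₁ = 1150 m/s

Semi-major axis of the transfer orbit: a_t = (53400 + 11800)/2 = 32600 km.
On the circular orbit at r = 53400 km, v_c = √(μ/r) = 2.898 km/s.
Transfer-orbit speed at the same r (vis-viva, a = a_t): v_t = √[μ(2/r − 1/a_t)] = 1.744 km/s.
Δv₁ = |v_t − v_c| = |1.744 − 2.898| = 1.154 km/s.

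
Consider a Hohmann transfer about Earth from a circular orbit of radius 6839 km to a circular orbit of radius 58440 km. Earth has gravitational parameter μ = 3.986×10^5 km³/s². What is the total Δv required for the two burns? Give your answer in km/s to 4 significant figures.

The Hohmann ellipse has a_t = (r₁ + r₂)/2 = 32639.5 km.
Circular speed at r₁: v₁ = √(μ/r₁) = √(3.986×10^5/6839) = 7.6344 km/s.
Transfer-orbit speed at r₁ (vis-viva): v_p = √[μ(2/r₁ − 1/a_t)] = 10.215 km/s.
First burn Δv₁ = |v_p − v₁| = 2.581 km/s.
Circular speed at r₂: v₂ = √(μ/r₂) = 2.6116 km/s.
Transfer-orbit speed at r₂: v_a = √[μ(2/r₂ − 1/a_t)] = 1.1955 km/s.
Second burn Δv₂ = |v₂ − v_a| = 1.416 km/s.
Total Δv = Δv₁ + Δv₂ = 3.997 km/s.

Δv = 3.997 km/s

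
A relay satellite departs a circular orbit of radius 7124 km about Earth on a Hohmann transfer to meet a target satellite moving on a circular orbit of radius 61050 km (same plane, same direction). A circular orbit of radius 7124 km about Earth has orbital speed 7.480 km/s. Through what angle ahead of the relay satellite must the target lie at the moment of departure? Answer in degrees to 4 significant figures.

φ = 104.9°

From the circular-orbit relation v² = μ/r at r = 7124 km: μ = v²r = (7.480)² × 7124 = 3.98591×10^5 km³/s².
The Hohmann ellipse has a_t = (r₁ + r₂)/2 = 34087 km.
The half-period of the transfer ellipse is t = π√(a_t³/μ) = 31320 s.
The target's mean motion on its circular orbit is ω₂ = √(μ/r₂³) = 4.185×10^-5 rad/s.
Angle swept by the target during transfer: ω₂·t = 1.3107 rad = 75.10°.
Arrival is 180° from departure on the ellipse, so φ = 180° − 75.10° = 104.9°.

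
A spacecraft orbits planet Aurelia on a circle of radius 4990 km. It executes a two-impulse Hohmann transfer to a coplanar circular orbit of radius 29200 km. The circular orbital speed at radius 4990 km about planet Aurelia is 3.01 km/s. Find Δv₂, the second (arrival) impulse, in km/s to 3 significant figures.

From the circular-orbit relation v² = μ/r at r = 4990 km: μ = v²r = (3.01)² × 4990 = 45209.9 km³/s².
Transfer-ellipse semi-major axis a_t = (r₁ + r₂)/2 = (4990 + 29200)/2 = 17095 km.
On the circular orbit at r = 29200 km, v_c = √(μ/r) = 1.2443 km/s.
Transfer-orbit speed at the same r (vis-viva, a = a_t): v_t = √[μ(2/r − 1/a_t)] = 0.67227 km/s.
Δv₂ = |v_t − v_c| = |0.67227 − 1.2443| = 0.5720 km/s.

Δv₂ = 0.572 km/s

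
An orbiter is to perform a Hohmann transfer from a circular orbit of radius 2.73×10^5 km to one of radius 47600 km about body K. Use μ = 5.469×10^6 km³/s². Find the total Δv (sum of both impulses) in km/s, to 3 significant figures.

Semi-major axis of the transfer orbit: a_t = (2.730×10^5 + 47600)/2 = 1.603×10^5 km.
At r₁ the circular-orbit speed is v₁ = √(μ/r₁) = 4.476 km/s.
Transfer-orbit speed at r₁ (v² = μ(2/r − 1/a)): v_a = √[μ(2/r₁ − 1/a_t)] = 2.439 km/s.
First burn Δv₁ = |v_a − v₁| = 2.037 km/s.
Circular speed at r₂: v₂ = √(μ/r₂) = 10.719 km/s.
Transfer-orbit speed at r₂: v_p = √[μ(2/r₂ − 1/a_t)] = 13.988 km/s.
Second burn Δv₂ = |v₂ − v_p| = 3.269 km/s.
Total Δv = Δv₁ + Δv₂ = 5.306 km/s.

Δv = 5.31 km/s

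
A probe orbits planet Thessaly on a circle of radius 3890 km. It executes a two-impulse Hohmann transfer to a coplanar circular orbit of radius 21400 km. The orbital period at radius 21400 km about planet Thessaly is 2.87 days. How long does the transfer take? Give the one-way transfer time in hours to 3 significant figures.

t = 15.6 hours

From Kepler's third law T² = 4π²r³/μ at r = 21400 km, T = 2.87 days = 2.87 × 86400 s = 2.47968×10^5 s: μ = 4π²r³/T² = 6292.31 km³/s².
Semi-major axis of the transfer orbit: a_t = (3890 + 21400)/2 = 12645 km.
By Kepler's third law the transfer-orbit period is T = 2π√(a_t³/μ), so t = T/2 = 56310 s.
Converting: 56310 s ÷ 3600 s/hour = 15.6 hours.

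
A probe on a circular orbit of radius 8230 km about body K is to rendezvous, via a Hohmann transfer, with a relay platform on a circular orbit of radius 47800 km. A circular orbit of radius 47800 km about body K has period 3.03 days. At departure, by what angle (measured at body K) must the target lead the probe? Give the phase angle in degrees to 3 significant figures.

From Kepler's third law T² = 4π²r³/μ at r = 47800 km, T = 3.03 days = 3.03 × 86400 s = 2.61792×10^5 s: μ = 4π²r³/T² = 62911.6 km³/s².
The Hohmann ellipse has a_t = (r₁ + r₂)/2 = 28015 km.
The half-period of the transfer ellipse is t = π√(a_t³/μ) = 58731 s.
The target's mean motion on its circular orbit is ω₂ = √(μ/r₂³) = 2.4001×10^-5 rad/s.
Angle swept by the target during transfer: ω₂·t = 1.4096 rad = 80.76°.
The probe traverses 180° on the transfer ellipse, so the target must lead by 180° − 80.76° = 99.2°.

φ = 99.2°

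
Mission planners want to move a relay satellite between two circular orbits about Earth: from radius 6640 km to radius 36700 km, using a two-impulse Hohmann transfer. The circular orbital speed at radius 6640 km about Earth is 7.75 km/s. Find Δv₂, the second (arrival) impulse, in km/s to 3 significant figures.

Δv₂ = 1.47 km/s

From the circular-orbit relation v² = μ/r at r = 6640 km: μ = v²r = (7.75)² × 6640 = 3.98815×10^5 km³/s².
The Hohmann ellipse has a_t = (r₁ + r₂)/2 = 21670 km.
On the circular orbit at r = 36700 km, v_c = √(μ/r) = 3.2965 km/s.
Vis-viva on the transfer ellipse at r = 36700 km gives v_t = √[μ(2/r − 1/a_t)] = 1.8248 km/s.
Δv₂ = |v_t − v_c| = |1.8248 − 3.2965| = 1.472 km/s.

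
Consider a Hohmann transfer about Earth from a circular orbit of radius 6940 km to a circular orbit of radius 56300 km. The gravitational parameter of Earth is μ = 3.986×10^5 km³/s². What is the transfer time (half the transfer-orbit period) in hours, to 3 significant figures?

t = 7.77 hours

Transfer-ellipse semi-major axis a_t = (r₁ + r₂)/2 = (6940 + 56300)/2 = 31620 km.
By Kepler's third law the transfer-orbit period is T = 2π√(a_t³/μ), so t = T/2 = 27980 s.
Converting: 27980 s ÷ 3600 s/hour = 7.77 hours.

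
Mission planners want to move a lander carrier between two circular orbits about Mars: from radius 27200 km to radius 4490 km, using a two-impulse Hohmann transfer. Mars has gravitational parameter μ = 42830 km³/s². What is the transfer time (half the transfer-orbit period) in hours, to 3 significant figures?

Semi-major axis of the transfer orbit: a_t = (27200 + 4490)/2 = 15845 km.
Transfer time t = π√(a_t³/μ) = π√((15845)³ / 42830) = 30280 s.
Converting: 30280 s ÷ 3600 s/hour = 8.41 hours.

t = 8.41 hours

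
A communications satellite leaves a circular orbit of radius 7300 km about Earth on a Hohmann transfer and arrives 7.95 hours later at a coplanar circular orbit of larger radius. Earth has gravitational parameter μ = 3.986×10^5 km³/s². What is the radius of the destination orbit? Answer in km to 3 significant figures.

Transfer time t = 7.95 hours = 28620 s, and t = π√(a_t³/μ).
So a_t = (μ t²/π²)^(1/3) = (3.986×10^5 × (28620)² / π²)^(1/3) = 32102 km.
Since a_t = (r₁ + r₂)/2, r₂ = 2a_t − r₁ = 2×32102 − 7300 = 56904 km.

r₂ = 56900 km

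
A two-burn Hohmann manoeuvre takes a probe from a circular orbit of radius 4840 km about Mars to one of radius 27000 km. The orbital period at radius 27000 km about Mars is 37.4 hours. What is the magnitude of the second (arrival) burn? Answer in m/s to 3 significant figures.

From Kepler's third law T² = 4π²r³/μ at r = 27000 km, T = 37.4 hours = 37.4 × 3600 s = 1.3464×10^5 s: μ = 4π²r³/T² = 42865.0 km³/s².
Semi-major axis of the transfer orbit: a_t = (4840 + 27000)/2 = 15920 km.
On the circular orbit at r = 27000 km, v_c = √(μ/r) = 1.260 km/s.
Transfer-orbit speed at the same r (vis-viva, a = a_t): v_t = √[μ(2/r − 1/a_t)] = 0.6947 km/s.
Δv₂ = |v_t − v_c| = |0.6947 − 1.260| = 0.5653 km/s.

Δv₂ = 565 m/s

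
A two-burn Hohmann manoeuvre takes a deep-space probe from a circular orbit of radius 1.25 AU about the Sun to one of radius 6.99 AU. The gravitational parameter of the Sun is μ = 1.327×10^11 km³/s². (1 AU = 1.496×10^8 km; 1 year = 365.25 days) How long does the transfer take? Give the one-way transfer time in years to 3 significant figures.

In km: r₁ = 1.25 × 1.496×10^8 = 1.870×10^8 km; r₂ = 6.99 × 1.496×10^8 = 1.045704×10^9 km.
The Hohmann ellipse has a_t = (r₁ + r₂)/2 = 6.16352×10^8 km.
Half the transfer-orbit period gives t = π√(a_t³/μ) = 1.320×10^8 s.
Converting: 1.320×10^8 s ÷ 3.15576×10^7 s/year (365.25 × 86400) = 4.18 years.

t = 4.18 years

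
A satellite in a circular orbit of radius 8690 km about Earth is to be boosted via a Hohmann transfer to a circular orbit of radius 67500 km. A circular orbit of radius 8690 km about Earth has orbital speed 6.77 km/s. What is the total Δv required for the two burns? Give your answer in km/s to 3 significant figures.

From the circular-orbit relation v² = μ/r at r = 8690 km: μ = v²r = (6.77)² × 8690 = 3.98288×10^5 km³/s².
The Hohmann ellipse has a_t = (r₁ + r₂)/2 = 38095 km.
Circular speed at r₁: v₁ = √(μ/r₁) = √(3.98288×10^5/8690) = 6.770 km/s.
On the transfer ellipse at r₁, v² = μ(2/r − 1/a) gives v_p = √[μ(2/r₁ − 1/a_t)] = 9.012 km/s.
First burn Δv₁ = |v_p − v₁| = 2.242 km/s.
Circular speed at r₂: v₂ = √(μ/r₂) = 2.429 km/s.
Transfer-orbit speed at r₂: v_a = √[μ(2/r₂ − 1/a_t)] = 1.160 km/s.
Second burn Δv₂ = |v₂ − v_a| = 1.269 km/s.
Δv = Δv₁ + Δv₂ = 2.242 + 1.269 = 3.511 km/s.

Δv = 3.51 km/s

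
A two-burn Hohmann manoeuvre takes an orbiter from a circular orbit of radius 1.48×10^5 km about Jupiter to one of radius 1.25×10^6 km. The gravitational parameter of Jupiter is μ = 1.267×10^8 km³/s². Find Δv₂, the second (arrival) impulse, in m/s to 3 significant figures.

Δv₂ = 5440 m/s

The Hohmann ellipse has a_t = (r₁ + r₂)/2 = 6.990×10^5 km.
Circular speed at r = 1.250×10^6 km: v_c = √(μ/r) = 10.068 km/s.
Transfer-orbit speed at the same r (vis-viva, a = a_t): v_t = √[μ(2/r − 1/a_t)] = 4.6326 km/s.
Δv₂ = |v_t − v_c| = |4.6326 − 10.068| = 5.435 km/s.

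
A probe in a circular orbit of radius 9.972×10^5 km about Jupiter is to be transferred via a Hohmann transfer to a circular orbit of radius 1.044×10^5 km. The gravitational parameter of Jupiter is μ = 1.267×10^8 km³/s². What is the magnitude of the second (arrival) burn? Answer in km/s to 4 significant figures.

Semi-major axis of the transfer orbit: a_t = (9.972×10^5 + 1.044×10^5)/2 = 5.508×10^5 km.
Circular speed at r = 1.044×10^5 km: v_c = √(μ/r) = 34.837 km/s.
Vis-viva on the transfer ellipse at r = 1.044×10^5 km gives v_t = √[μ(2/r − 1/a_t)] = 46.874 km/s.
Δv₂ = |v_t − v_c| = |46.874 − 34.837| = 12.04 km/s.

Δv₂ = 12.04 km/s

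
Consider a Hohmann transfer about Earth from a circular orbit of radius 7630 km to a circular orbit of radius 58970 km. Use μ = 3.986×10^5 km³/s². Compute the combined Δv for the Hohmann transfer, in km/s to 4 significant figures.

Semi-major axis of the transfer orbit: a_t = (7630 + 58970)/2 = 33300 km.
At r₁ the circular-orbit speed is v₁ = √(μ/r₁) = 7.22780 km/s.
On the transfer ellipse at r₁, vis-viva gives v_p = √[μ(2/r₁ − 1/a_t)] = 9.61833 km/s.
First burn Δv₁ = |v_p − v₁| = 2.391 km/s.
Circular speed at r₂: v₂ = √(μ/r₂) = 2.5999 km/s.
Transfer-orbit speed at r₂: v_a = √[μ(2/r₂ − 1/a_t)] = 1.2445 km/s.
Second burn Δv₂ = |v₂ − v_a| = 1.355 km/s.
Total Δv = Δv₁ + Δv₂ = 3.746 km/s.

Δv = 3.746 km/s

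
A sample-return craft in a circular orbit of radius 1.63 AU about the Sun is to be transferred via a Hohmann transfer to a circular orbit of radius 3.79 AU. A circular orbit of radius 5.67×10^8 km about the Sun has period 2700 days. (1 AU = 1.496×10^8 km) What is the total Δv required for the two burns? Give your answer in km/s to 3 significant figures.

Δv = 7.68 km/s

From Kepler's third law T² = 4π²r³/μ at r = 5.67×10^8 km, T = 2700 days = 2700 × 86400 s = 2.3328×10^8 s: μ = 4π²r³/T² = 1.32237×10^11 km³/s².
In km: r₁ = 1.63 × 1.496×10^8 = 2.43848×10^8 km; r₂ = 3.79 × 1.496×10^8 = 5.66984×10^8 km.
Semi-major axis of the transfer orbit: a_t = (2.43848×10^8 + 5.66984×10^8)/2 = 4.05416×10^8 km.
At r₁ the circular-orbit speed is v₁ = √(μ/r₁) = 23.287 km/s.
Transfer-orbit speed at r₁ (v² = μ(2/r − 1/a)): v_p = √[μ(2/r₁ − 1/a_t)] = 27.539 km/s.
First burn Δv₁ = |v_p − v₁| = 4.252 km/s.
Circular speed at r₂: v₂ = √(μ/r₂) = 15.272 km/s.
Transfer-orbit speed at r₂: v_a = √[μ(2/r₂ − 1/a_t)] = 11.844 km/s.
Second burn Δv₂ = |v₂ − v_a| = 3.428 km/s.
Total Δv = Δv₁ + Δv₂ = 7.680 km/s.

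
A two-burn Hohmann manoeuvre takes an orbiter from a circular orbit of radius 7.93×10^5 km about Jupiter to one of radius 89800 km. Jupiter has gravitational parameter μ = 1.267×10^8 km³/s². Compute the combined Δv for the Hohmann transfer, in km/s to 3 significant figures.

Δv = 19.7 km/s

Transfer-ellipse semi-major axis a_t = (r₁ + r₂)/2 = (7.930×10^5 + 89800)/2 = 4.414×10^5 km.
Circular speed at r₁: v₁ = √(μ/r₁) = √(1.267×10^8/7.930×10^5) = 12.64 km/s.
On the transfer ellipse at r₁, vis-viva equation gives v_a = √[μ(2/r₁ − 1/a_t)] = 5.701 km/s.
First burn Δv₁ = |v_a − v₁| = 6.939 km/s.
Circular speed at r₂: v₂ = √(μ/r₂) = 37.5621 km/s.
Transfer-orbit speed at r₂: v_p = √[μ(2/r₂ − 1/a_t)] = 50.3466 km/s.
Second burn Δv₂ = |v₂ − v_p| = 12.78 km/s.
Total Δv = Δv₁ + Δv₂ = 19.72 km/s.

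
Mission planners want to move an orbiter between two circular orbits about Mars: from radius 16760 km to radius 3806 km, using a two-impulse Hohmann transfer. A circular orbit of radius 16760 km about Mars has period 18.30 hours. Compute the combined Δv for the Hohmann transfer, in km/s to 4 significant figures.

From Kepler's third law T² = 4π²r³/μ at r = 16760 km, T = 18.30 hours = 18.30 × 3600 s = 65880 s: μ = 4π²r³/T² = 42822.8 km³/s².
The Hohmann ellipse has a_t = (r₁ + r₂)/2 = 10283 km.
Circular speed at r₁: v₁ = √(μ/r₁) = √(42822.8/16760) = 1.5985 km/s.
Transfer-orbit speed at r₁ (v² = μ(2/r − 1/a)): v_a = √[μ(2/r₁ − 1/a_t)] = 0.97247 km/s.
First burn Δv₁ = |v_a − v₁| = 0.6260 km/s.
At r₂, v₂ = √(μ/r₂) = 3.354 km/s.
Transfer-orbit speed at r₂: v_p = √[μ(2/r₂ − 1/a_t)] = 4.282 km/s.
Second burn Δv₂ = |v₂ − v_p| = 0.9280 km/s.
Total Δv = Δv₁ + Δv₂ = 1.554 km/s.

Δv = 1.554 km/s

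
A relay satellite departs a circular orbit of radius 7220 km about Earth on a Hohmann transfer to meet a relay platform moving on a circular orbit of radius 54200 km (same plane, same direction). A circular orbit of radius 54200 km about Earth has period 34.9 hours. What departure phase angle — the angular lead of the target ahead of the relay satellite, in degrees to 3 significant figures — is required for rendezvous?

φ = 103°

From Kepler's third law T² = 4π²r³/μ at r = 54200 km, T = 34.9 hours = 34.9 × 3600 s = 1.2564×10^5 s: μ = 4π²r³/T² = 3.98200×10^5 km³/s².
Transfer-ellipse semi-major axis a_t = (r₁ + r₂)/2 = (7220 + 54200)/2 = 30710 km.
Transfer time t = π√(a_t³/μ) = 26793 s.
The target's mean motion on its circular orbit is ω₂ = √(μ/r₂³) = 5.0009×10^-5 rad/s.
Angle swept by the target during transfer: ω₂·t = 1.3399 rad = 76.77°.
The relay satellite traverses 180° on the transfer ellipse, so the target must lead by 180° − 76.77° = 103°.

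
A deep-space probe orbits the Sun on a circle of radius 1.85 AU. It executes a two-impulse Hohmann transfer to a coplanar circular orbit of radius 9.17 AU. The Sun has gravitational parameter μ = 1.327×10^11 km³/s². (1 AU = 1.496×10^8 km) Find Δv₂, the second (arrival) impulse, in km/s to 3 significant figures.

In km: r₁ = 1.85 × 1.496×10^8 = 2.7676×10^8 km; r₂ = 9.17 × 1.496×10^8 = 1.371832×10^9 km.
The Hohmann ellipse has a_t = (r₁ + r₂)/2 = 8.24296×10^8 km.
Circular speed at r = 1.371832×10^9 km: v_c = √(μ/r) = 9.835 km/s.
Vis-viva on the transfer ellipse at r = 1.371832×10^9 km gives v_t = √[μ(2/r − 1/a_t)] = 5.699 km/s.
Δv₂ = |v_t − v_c| = |5.699 − 9.835| = 4.136 km/s.

Δv₂ = 4.14 km/s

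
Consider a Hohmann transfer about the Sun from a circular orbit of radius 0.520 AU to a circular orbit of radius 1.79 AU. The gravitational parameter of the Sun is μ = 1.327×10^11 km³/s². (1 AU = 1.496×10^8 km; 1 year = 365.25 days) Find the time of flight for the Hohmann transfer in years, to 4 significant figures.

In km: r₁ = 0.520 × 1.496×10^8 = 7.7792×10^7 km; r₂ = 1.79 × 1.496×10^8 = 2.67784×10^8 km.
Transfer-ellipse semi-major axis a_t = (r₁ + r₂)/2 = (7.7792×10^7 + 2.67784×10^8)/2 = 1.72788×10^8 km.
Half the transfer-orbit period gives t = π√(a_t³/μ) = 1.9588×10^7 s.
Converting: 1.9588×10^7 s ÷ 3.15576×10^7 s/year (365.25 × 86400) = 0.6207 years.

t = 0.6207 years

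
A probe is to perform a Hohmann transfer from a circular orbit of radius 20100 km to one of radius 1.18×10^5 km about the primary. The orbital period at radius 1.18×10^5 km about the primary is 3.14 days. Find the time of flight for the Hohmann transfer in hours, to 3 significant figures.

From Kepler's third law T² = 4π²r³/μ at r = 1.18×10^5 km, T = 3.14 days = 3.14 × 86400 s = 2.71296×10^5 s: μ = 4π²r³/T² = 8.81290×10^5 km³/s².
Transfer-ellipse semi-major axis a_t = (r₁ + r₂)/2 = (20100 + 1.180×10^5)/2 = 69050 km.
By Kepler's third law the transfer-orbit period is T = 2π√(a_t³/μ), so t = T/2 = 60720 s.
Converting: 60720 s ÷ 3600 s/hour = 16.9 hours.

t = 16.9 hours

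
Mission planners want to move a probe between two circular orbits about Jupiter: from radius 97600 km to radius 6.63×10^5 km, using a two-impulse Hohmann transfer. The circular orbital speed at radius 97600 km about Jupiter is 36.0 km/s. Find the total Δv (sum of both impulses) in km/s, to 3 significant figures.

From the circular-orbit relation v² = μ/r at r = 97600 km: μ = v²r = (36.0)² × 97600 = 1.26490×10^8 km³/s².
Semi-major axis of the transfer orbit: a_t = (97600 + 6.630×10^5)/2 = 3.803×10^5 km.
Circular speed at r₁: v₁ = √(μ/r₁) = √(1.26490×10^8/97600) = 36.000 km/s.
On the transfer ellipse at r₁, vis-viva gives v_p = √[μ(2/r₁ − 1/a_t)] = 47.533 km/s.
First burn Δv₁ = |v_p − v₁| = 11.533 km/s.
At r₂, v₂ = √(μ/r₂) = 13.8124 km/s.
Transfer-orbit speed at r₂: v_a = √[μ(2/r₂ − 1/a_t)] = 6.99733 km/s.
Second burn Δv₂ = |v₂ − v_a| = 6.8151 km/s.
Total Δv = Δv₁ + Δv₂ = 18.35 km/s.

Δv = 18.3 km/s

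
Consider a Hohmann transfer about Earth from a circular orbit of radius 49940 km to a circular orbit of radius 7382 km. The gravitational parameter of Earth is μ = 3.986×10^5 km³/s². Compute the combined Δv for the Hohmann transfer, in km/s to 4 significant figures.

Transfer-ellipse semi-major axis a_t = (r₁ + r₂)/2 = (49940 + 7382)/2 = 28661 km.
At r₁ the circular-orbit speed is v₁ = √(μ/r₁) = 2.825 km/s.
On the transfer ellipse at r₁, v² = μ(2/r − 1/a) gives v_a = √[μ(2/r₁ − 1/a_t)] = 1.434 km/s.
First burn Δv₁ = |v_a − v₁| = 1.391 km/s.
Circular speed at r₂: v₂ = √(μ/r₂) = 7.348 km/s.
Transfer-orbit speed at r₂: v_p = √[μ(2/r₂ − 1/a_t)] = 9.700 km/s.
Second burn Δv₂ = |v₂ − v_p| = 2.352 km/s.
Δv = Δv₁ + Δv₂ = 1.391 + 2.352 = 3.743 km/s.

Δv = 3.743 km/s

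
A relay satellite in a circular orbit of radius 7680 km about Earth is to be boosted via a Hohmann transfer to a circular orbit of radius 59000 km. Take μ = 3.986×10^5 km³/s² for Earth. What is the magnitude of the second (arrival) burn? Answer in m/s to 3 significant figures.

Δv₂ = 1350 m/s

The Hohmann ellipse has a_t = (r₁ + r₂)/2 = 33340 km.
On the circular orbit at r = 59000 km, v_c = √(μ/r) = 2.599 km/s.
Vis-viva on the transfer ellipse at r = 59000 km gives v_t = √[μ(2/r − 1/a_t)] = 1.247 km/s.
Δv₂ = |v_t − v_c| = |1.247 − 2.599| = 1.352 km/s.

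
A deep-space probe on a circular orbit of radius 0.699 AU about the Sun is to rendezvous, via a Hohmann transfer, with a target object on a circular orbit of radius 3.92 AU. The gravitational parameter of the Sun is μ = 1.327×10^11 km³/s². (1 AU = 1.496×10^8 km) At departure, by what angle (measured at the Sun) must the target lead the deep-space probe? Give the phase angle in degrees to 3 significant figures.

In km: r₁ = 0.699 × 1.496×10^8 = 1.045704×10^8 km; r₂ = 3.92 × 1.496×10^8 = 5.86432×10^8 km.
Transfer-ellipse semi-major axis a_t = (r₁ + r₂)/2 = (1.045704×10^8 + 5.86432×10^8)/2 = 3.455012×10^8 km.
The half-period of the transfer ellipse is t = π√(a_t³/μ) = 5.5385×10^7 s.
The target's mean motion on its circular orbit is ω₂ = √(μ/r₂³) = 2.5651×10^-8 rad/s.
Angle swept by the target during transfer: ω₂·t = 1.4207 rad = 81.40°.
Arrival is 180° from departure on the ellipse, so φ = 180° − 81.40° = 98.6°.

φ = 98.6°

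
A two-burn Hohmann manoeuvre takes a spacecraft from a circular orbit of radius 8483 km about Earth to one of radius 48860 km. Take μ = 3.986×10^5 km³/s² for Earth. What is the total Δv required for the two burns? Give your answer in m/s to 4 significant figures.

The Hohmann ellipse has a_t = (r₁ + r₂)/2 = 28671.5 km.
Circular speed at r₁: v₁ = √(μ/r₁) = √(3.986×10^5/8483) = 6.8548 km/s.
Transfer-orbit speed at r₁ (vis-viva): v_p = √[μ(2/r₁ − 1/a_t)] = 8.9484 km/s.
First burn Δv₁ = |v_p − v₁| = 2.0936 km/s.
Circular speed at r₂: v₂ = √(μ/r₂) = 2.8562 km/s.
Transfer-orbit speed at r₂: v_a = √[μ(2/r₂ − 1/a_t)] = 1.5536 km/s.
Second burn Δv₂ = |v₂ − v_a| = 1.3026 km/s.
Total Δv = Δv₁ + Δv₂ = 3.396 km/s.

Δv = 3396 m/s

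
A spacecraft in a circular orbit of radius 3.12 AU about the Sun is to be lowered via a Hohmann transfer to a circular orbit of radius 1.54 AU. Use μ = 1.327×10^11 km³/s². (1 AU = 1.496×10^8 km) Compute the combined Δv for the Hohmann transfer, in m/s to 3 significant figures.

Δv = 6930 m/s

In km: r₁ = 3.12 × 1.496×10^8 = 4.66752×10^8 km; r₂ = 1.54 × 1.496×10^8 = 2.30384×10^8 km.
Transfer-ellipse semi-major axis a_t = (r₁ + r₂)/2 = (4.66752×10^8 + 2.30384×10^8)/2 = 3.48568×10^8 km.
Circular speed at r₁: v₁ = √(μ/r₁) = √(1.327×10^11/4.66752×10^8) = 16.86135 km/s.
On the transfer ellipse at r₁, v² = μ(2/r − 1/a) gives v_a = √[μ(2/r₁ − 1/a_t)] = 13.70802 km/s.
First burn Δv₁ = |v_a − v₁| = 3.15333 km/s.
At r₂, v₂ = √(μ/r₂) = 23.9999 km/s.
Transfer-orbit speed at r₂: v_p = √[μ(2/r₂ − 1/a_t)] = 27.7721 km/s.
Second burn Δv₂ = |v₂ − v_p| = 3.77220 km/s.
Δv = Δv₁ + Δv₂ = 3.15333 + 3.77220 = 6.926 km/s.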